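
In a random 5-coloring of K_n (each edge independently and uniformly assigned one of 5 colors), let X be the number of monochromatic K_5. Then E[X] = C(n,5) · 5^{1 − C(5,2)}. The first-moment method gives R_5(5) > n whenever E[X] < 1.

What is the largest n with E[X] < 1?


We need C(n, 5) · 5^{1 − 10} < 1, i.e. C(n, 5) < 5^{10 − 1} = 1953125.
Check values of n near the boundary:
  n = 48: C(48, 5) = 1712304; 1712304 < 1953125? YES
  n = 49: C(49, 5) = 1906884; 1906884 < 1953125? YES
  n = 50: C(50, 5) = 2118760; 2118760 < 1953125? NO
  n = 51: C(51, 5) = 2349060; 2349060 < 1953125? NO
  n = 52: C(52, 5) = 2598960; 2598960 < 1953125? NO
The largest n with C(n, 5) < 1953125 is n = 49 (where E[X] = 1906884/1953125 ≈ 0.976). Hence R_5(5) > 49, i.e. R_5(5) ≥ 50.

Largest n = 49; hence R_5(5) > 49.


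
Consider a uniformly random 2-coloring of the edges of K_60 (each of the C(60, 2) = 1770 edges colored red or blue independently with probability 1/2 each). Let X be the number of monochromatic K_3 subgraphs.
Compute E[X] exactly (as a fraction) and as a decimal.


Let X = Σ_S X_S over the C(60, 3) = 34220 subsets S of size 3, where X_S = 1 if the K_3 on S is monochromatic.
For a fixed S, the K_3 on S has C(3, 2) = 3 edges. P[all 3 edges red] = (1/2)^3, and likewise for blue, so P[monochromatic] = 2·(1/2)^3 = 2^{1 − 3} = 1/4.
By linearity of expectation: E[X] = C(60, 3) · 2^{1 − 3} = 34220 · 1/4 = 8555.
Numerically: E[X] ≈ 8555.000000.

E[X] = C(60,3)·2^(1−C(3,2)) = 8555 ≈ 8555.000000.


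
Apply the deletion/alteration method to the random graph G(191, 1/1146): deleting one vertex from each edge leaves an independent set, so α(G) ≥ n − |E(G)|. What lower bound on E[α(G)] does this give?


E[|E(G)|] = C(191, 2)·p = 18145 · (1/1146) = 95/6.
E[α(G)] ≥ n − E[|E(G)|] = 191 − 95/6 = 1051/6.
Numerically: ≈ 175.167.
(This is only a lower bound; the true E[α(G)] may be larger.)

E[α(G)] ≥ 1051/6 ≈ 175.167.


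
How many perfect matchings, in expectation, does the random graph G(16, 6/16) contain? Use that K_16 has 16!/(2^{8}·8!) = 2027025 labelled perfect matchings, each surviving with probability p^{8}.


K_16 has 16!/(2^{8}·8!) = 2027025 labelled perfect matchings.
For each such perfect matching H, let X_H = 1 if all 8 edges of H are present in G. Then P[X_H = 1] = p^{8} = (3/8)^{8} = 6561/16777216.
Summing the indicators: E[X] = Σ_H E[X_H] = 2027025 · p^{8} = 2027025 · 6561/16777216 = 13299311025/16777216.
Numerically: E[X] ≈ 792.7.

E[X] = 2027025 · (3/8)^{8} = 13299311025/16777216 ≈ 792.7.


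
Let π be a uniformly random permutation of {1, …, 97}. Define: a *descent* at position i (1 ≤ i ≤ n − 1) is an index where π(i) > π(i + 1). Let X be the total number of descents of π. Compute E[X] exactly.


Write X = Σ X_I over i = 1, …, 96, with X_I the indicator of one descent.
There are 96 indicators.
For each fixed i, the pair (π(i), π(i+1)) is a uniformly random ordered pair of distinct values from {1, …, 97}; by symmetry P[π(i) > π(i+1)] = 1/2.
By linearity: E[X] = 96 · (1/2) = (97 − 1) · (1/2) = 48 ≈ 48.000.

E[X] = 48 = 48.000.


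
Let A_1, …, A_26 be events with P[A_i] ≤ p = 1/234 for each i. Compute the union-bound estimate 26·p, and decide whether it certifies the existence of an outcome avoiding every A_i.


Union bound: P[∪_{i=1}^{26} A_i] ≤ Σ_i P[A_i] ≤ 26·p = 26·(1/234) = 1/9.
Numerically: 1/9 ≈ 0.111.
Is 1/9 < 1? YES.
Since P[∪ A_i] ≤ 1/9 < 1, the complement has P[∩ A_i^c] ≥ 1 − 1/9 = 8/9 > 0, so some outcome avoids every A_i.

26·p = 1/9 ≈ 0.111; existence CERTIFIED by the union bound.


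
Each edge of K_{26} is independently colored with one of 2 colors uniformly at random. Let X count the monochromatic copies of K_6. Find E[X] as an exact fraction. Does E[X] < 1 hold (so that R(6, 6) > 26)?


E[X] = C(26, 6) · 2^{1 − 15} = 230230 · 2^{−14} = 230230/16384.
As a reduced fraction: E[X] = 115115/8192 ≈ 14.05212.
Is E[X] < 1? NO.
Since E[X] ≥ 1, the first-moment bound is inconclusive at n = 26; it does NOT by itself certify R(6, 6) > 26.

E[X] = 115115/8192 ≈ 14.05212; E[X] ≥ 1; first-moment method inconclusive here.


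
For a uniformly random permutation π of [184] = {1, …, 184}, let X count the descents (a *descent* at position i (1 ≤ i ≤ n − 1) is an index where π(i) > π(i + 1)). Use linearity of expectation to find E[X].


Write X = Σ X_I over i = 1, …, 183, with X_I the indicator of one descent.
There are 183 indicators.
For each fixed i, the pair (π(i), π(i+1)) is a uniformly random ordered pair of distinct values from {1, …, 184}; by symmetry P[π(i) > π(i+1)] = 1/2.
By linearity: E[X] = 183 · (1/2) = (184 − 1) · (1/2) = 183/2 ≈ 91.50000.

E[X] = 183/2 = 91.50000.


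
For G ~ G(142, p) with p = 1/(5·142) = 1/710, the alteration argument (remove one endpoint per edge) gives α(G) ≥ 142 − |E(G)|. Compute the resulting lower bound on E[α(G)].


E[|E(G)|] = C(142, 2)·p = 10011 · (1/710) = 141/10.
E[α(G)] ≥ n − E[|E(G)|] = 142 − 141/10 = 1279/10.
Numerically: ≈ 127.9000.
(This is only a lower bound; the true E[α(G)] may be larger.)

E[α(G)] ≥ 1279/10 ≈ 127.9000.


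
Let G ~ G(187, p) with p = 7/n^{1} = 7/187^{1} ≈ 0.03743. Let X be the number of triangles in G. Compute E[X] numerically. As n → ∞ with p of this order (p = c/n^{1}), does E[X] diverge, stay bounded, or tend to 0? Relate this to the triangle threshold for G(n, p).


Number of potential triangles: C(187, 3) = 1072445.
Each occurs with probability p³ ≈ (0.03743)³ ≈ 5.245288e-05.
By linearity: E[X] = C(187, 3)·p³ ≈ 1072445 · 5.245288e-05 ≈ 56.2528.
Here α = 1, so p = 7/n is exactly at the triangle threshold p ~ 1/n. Asymptotically E[X] → c³/6 = 7³/6 = 343/6 ≈ 57.1667, a bounded constant. In this regime the triangle count is asymptotically Poisson(c³/6).

E[X] ≈ 56.2528; in regime p = Θ(1/n^{1}) E[X] stays bounded (at the triangle threshold p ~ 1/n).


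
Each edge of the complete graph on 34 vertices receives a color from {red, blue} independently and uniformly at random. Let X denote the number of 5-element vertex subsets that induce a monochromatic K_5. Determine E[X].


Let X = Σ_S X_S over the C(34, 5) = 278256 subsets S of size 5, where X_S = 1 if the K_5 on S is monochromatic.
For a fixed S, the K_5 on S has C(5, 2) = 10 edges. P[all 10 edges red] = (1/2)^10, and likewise for blue, so P[monochromatic] = 2·(1/2)^10 = 2^{1 − 10} = 1/512.
By linearity of expectation: E[X] = C(34, 5) · 2^{1 − 10} = 278256 · 1/512 = 17391/32.
Numerically: E[X] ≈ 543.46875.

E[X] = C(34,5)·2^(1−C(5,2)) = 17391/32 ≈ 543.46875.


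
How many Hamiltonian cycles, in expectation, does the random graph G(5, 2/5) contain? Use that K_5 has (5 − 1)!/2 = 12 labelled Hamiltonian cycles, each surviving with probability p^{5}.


K_5 has (5 − 1)!/2 = 12 labelled Hamiltonian cycles.
For each such Hamiltonian cycle H, let X_H = 1 if all 5 edges of H are present in G. Then P[X_H = 1] = p^{5} = (2/5)^{5} = 32/3125.
Summing the indicators: E[X] = Σ_H E[X_H] = 12 · p^{5} = 12 · 32/3125 = 384/3125.
Numerically: E[X] ≈ 0.1229.

E[X] = 12 · (2/5)^{5} = 384/3125 ≈ 0.1229.


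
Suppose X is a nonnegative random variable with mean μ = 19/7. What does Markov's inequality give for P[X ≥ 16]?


μ = E[X] = 19/7, a = 16.
Markov: P[X ≥ 16] ≤ μ/a = (19/7)/16 = 19/112.
Numerically: ≈ 0.16964.
(Since a = 16 > μ = 2.71429, the bound 19/112 is < 1 and informative.)

P[X ≥ 16] ≤ 19/112 ≈ 0.16964.


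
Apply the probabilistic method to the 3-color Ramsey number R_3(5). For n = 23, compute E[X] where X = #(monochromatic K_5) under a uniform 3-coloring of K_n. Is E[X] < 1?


E[X] = C(23, 5) · 3^{1 − 10} = 33649 · 3^{−9} = 33649/19683.
As a reduced fraction: E[X] = 33649/19683 ≈ 1.70955.
Is E[X] < 1? NO.
Since E[X] ≥ 1, the first-moment bound is inconclusive at n = 23; it does NOT by itself certify R_3(5) > 23.

E[X] = 33649/19683 ≈ 1.70955; E[X] ≥ 1; first-moment method inconclusive here.


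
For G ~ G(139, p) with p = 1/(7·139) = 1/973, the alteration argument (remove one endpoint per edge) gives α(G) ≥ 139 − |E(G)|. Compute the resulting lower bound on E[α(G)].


E[|E(G)|] = C(139, 2)·p = 9591 · (1/973) = 69/7.
E[α(G)] ≥ n − E[|E(G)|] = 139 − 69/7 = 904/7.
Numerically: ≈ 129.143.
(This is only a lower bound; the true E[α(G)] may be larger.)

E[α(G)] ≥ 904/7 ≈ 129.143.


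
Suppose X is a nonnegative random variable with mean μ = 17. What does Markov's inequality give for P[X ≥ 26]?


μ = E[X] = 17, a = 26.
Markov: P[X ≥ 26] ≤ μ/a = (17)/26 = 17/26.
Numerically: ≈ 0.65385.
(Since a = 26 > μ = 17.00000, the bound 17/26 is < 1 and informative.)

P[X ≥ 26] ≤ 17/26 ≈ 0.65385.


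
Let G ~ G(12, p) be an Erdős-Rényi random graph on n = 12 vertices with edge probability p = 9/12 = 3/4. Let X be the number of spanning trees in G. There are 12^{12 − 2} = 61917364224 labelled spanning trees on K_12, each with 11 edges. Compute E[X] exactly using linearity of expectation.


K_12 has 12^{12 − 2} = 61917364224 labelled spanning trees.
For each such spanning tree H, let X_H = 1 if all 11 edges of H are present in G. Then P[X_H = 1] = p^{11} = (3/4)^{11} = 177147/4194304.
Summing the indicators: E[X] = Σ_H E[X_H] = 61917364224 · p^{11} = 61917364224 · 177147/4194304 = 10460353203/4.
Numerically: E[X] ≈ 2.6151e+09.

E[X] = 61917364224 · (3/4)^{11} = 10460353203/4 ≈ 2.6151e+09.


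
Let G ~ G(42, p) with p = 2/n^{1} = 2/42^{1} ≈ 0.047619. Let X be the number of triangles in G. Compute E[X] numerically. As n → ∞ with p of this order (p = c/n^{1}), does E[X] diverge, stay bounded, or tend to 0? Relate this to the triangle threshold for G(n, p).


Number of potential triangles: C(42, 3) = 11480.
Each occurs with probability p³ ≈ (0.047619)³ ≈ 1.0797970e-04.
By linearity: E[X] = C(42, 3)·p³ ≈ 11480 · 1.0797970e-04 ≈ 1.23961.
Here α = 1, so p = 2/n is exactly at the triangle threshold p ~ 1/n. Asymptotically E[X] → c³/6 = 2³/6 = 4/3 ≈ 1.33333, a bounded constant. In this regime the triangle count is asymptotically Poisson(c³/6).

E[X] ≈ 1.23961; in regime p = Θ(1/n^{1}) E[X] stays bounded (at the triangle threshold p ~ 1/n).


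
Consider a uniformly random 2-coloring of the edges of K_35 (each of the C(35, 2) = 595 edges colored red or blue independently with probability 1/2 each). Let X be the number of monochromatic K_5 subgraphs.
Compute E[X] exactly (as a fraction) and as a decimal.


Let X = Σ_S X_S over the C(35, 5) = 324632 subsets S of size 5, where X_S = 1 if the K_5 on S is monochromatic.
For a fixed S, the K_5 on S has C(5, 2) = 10 edges. P[all 10 edges red] = (1/2)^10, and likewise for blue, so P[monochromatic] = 2·(1/2)^10 = 2^{1 − 10} = 1/512.
By linearity: E[X] = C(35, 5) · 2^{1 − 10} = 324632 · 1/512 = 40579/64.
Numerically: E[X] ≈ 634.0469.

E[X] = C(35,5)·2^(1−C(5,2)) = 40579/64 ≈ 634.0469.


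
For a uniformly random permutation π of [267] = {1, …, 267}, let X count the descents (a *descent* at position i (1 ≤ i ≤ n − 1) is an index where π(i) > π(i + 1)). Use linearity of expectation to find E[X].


Write X = Σ X_I over i = 1, …, 266, with X_I the indicator of one descent.
There are 266 indicators.
For each fixed i, the pair (π(i), π(i+1)) is a uniformly random ordered pair of distinct values from {1, …, 267}; by symmetry P[π(i) > π(i+1)] = 1/2.
By linearity: E[X] = 266 · (1/2) = (267 − 1) · (1/2) = 133 ≈ 133.000.

E[X] = 133 = 133.000.


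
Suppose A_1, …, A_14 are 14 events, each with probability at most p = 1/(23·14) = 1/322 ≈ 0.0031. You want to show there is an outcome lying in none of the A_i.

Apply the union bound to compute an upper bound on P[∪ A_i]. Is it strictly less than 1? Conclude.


Union bound: P[∪_{i=1}^{14} A_i] ≤ Σ_i P[A_i] ≤ 14·p = 14·(1/322) = 1/23.
Numerically: 1/23 ≈ 0.0435.
Is 1/23 < 1? YES.
Since P[∪ A_i] ≤ 1/23 < 1, the complement has P[∩ A_i^c] ≥ 1 − 1/23 = 22/23 > 0, so some outcome avoids every A_i.

14·p = 1/23 ≈ 0.0435; existence CERTIFIED by the union bound.


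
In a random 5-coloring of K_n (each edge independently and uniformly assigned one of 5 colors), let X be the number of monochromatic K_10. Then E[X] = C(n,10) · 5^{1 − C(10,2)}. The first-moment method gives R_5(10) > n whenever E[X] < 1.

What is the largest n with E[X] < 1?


We need C(n, 10) · 5^{1 − 45} < 1, i.e. C(n, 10) < 5^{45 − 1} = 5684341886080801486968994140625.
Check values of n near the boundary:
  n = 5387: C(5387, 10) = 5624406917627224603154306376491; 5624406917627224603154306376491 < 5684341886080801486968994140625? YES
  n = 5388: C(5388, 10) = 5634865093375880654852250419586; 5634865093375880654852250419586 < 5684341886080801486968994140625? YES
  n = 5389: C(5389, 10) = 5645340767466558997768874792926; 5645340767466558997768874792926 < 5684341886080801486968994140625? YES
  n = 5390: C(5390, 10) = 5655833965919099070255434039753; 5655833965919099070255434039753 < 5684341886080801486968994140625? YES
  n = 5391: C(5391, 10) = 5666344714787188828795213697883; 5666344714787188828795213697883 < 5684341886080801486968994140625? YES
  n = 5392: C(5392, 10) = 5676873040158402483252283957448; 5676873040158402483252283957448 < 5684341886080801486968994140625? YES
  n = 5393: C(5393, 10) = 5687418968154238267170642278008; 5687418968154238267170642278008 < 5684341886080801486968994140625? NO
The largest n with C(n, 10) < 5684341886080801486968994140625 is n = 5392 (where E[X] = 5676873040158402483252283957448/5684341886080801486968994140625 ≈ 0.999). Hence R_5(10) > 5392, i.e. R_5(10) ≥ 5393.

Largest n = 5392; hence R_5(10) > 5392.


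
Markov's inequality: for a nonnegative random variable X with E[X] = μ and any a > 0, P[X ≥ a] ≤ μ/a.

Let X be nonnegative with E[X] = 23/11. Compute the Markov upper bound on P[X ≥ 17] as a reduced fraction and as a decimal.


μ = E[X] = 23/11, a = 17.
Markov: P[X ≥ 17] ≤ μ/a = (23/11)/17 = 23/187.
Numerically: ≈ 0.12299.
(Since a = 17 > μ = 2.09091, the bound 23/187 is < 1 and informative.)

P[X ≥ 17] ≤ 23/187 ≈ 0.12299.


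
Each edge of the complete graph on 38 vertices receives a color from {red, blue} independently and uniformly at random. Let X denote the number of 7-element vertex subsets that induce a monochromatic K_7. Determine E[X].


Let X = Σ_S X_S over the C(38, 7) = 12620256 subsets S of size 7, where X_S = 1 if the K_7 on S is monochromatic.
For a fixed S, the K_7 on S has C(7, 2) = 21 edges. P[all 21 edges red] = (1/2)^21, and likewise for blue, so P[monochromatic] = 2·(1/2)^21 = 2^{1 − 21} = 1/1048576.
By linearity: E[X] = C(38, 7) · 2^{1 − 21} = 12620256 · 1/1048576 = 394383/32768.
Numerically: E[X] ≈ 12.0356.

E[X] = C(38,7)·2^(1−C(7,2)) = 394383/32768 ≈ 12.0356.


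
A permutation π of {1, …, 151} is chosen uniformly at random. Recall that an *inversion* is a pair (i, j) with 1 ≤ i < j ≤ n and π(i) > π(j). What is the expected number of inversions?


Write X = Σ X_I over the C(151, 2) = 11325 pairs i < j, with X_I the indicator of one inversion.
There are 11325 indicators.
For each fixed pair i < j, the values π(i) and π(j) are two distinct elements of {1, …, 151} in uniformly random order; by symmetry P[π(i) > π(j)] = 1/2.
By linearity: E[X] = 11325 · (1/2) = C(151, 2) · (1/2) = 11325/2 = 11325/2 ≈ 5662.50000.

E[X] = 11325/2 = 5662.50000.


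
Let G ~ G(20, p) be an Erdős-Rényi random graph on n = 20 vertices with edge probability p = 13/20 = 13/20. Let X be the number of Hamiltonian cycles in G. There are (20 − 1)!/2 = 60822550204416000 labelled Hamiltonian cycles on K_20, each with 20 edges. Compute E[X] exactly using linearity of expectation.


K_20 has (20 − 1)!/2 = 60822550204416000 labelled Hamiltonian cycles.
For each such Hamiltonian cycle H, let X_H = 1 if all 20 edges of H are present in G. Then P[X_H = 1] = p^{20} = (13/20)^{20} = 19004963774880799438801/104857600000000000000000000.
Summing the indicators: E[X] = Σ_H E[X_H] = 60822550204416000 · p^{20} = 60822550204416000 · 19004963774880799438801/104857600000000000000000000 = 282209561360057334695429506990221/25600000000000000000.
Numerically: E[X] ≈ 1.10238e+13.

E[X] = 60822550204416000 · (13/20)^{20} = 282209561360057334695429506990221/25600000000000000000 ≈ 1.10238e+13.


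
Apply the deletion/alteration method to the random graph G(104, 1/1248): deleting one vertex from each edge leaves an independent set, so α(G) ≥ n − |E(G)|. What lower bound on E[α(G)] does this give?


E[|E(G)|] = C(104, 2)·p = 5356 · (1/1248) = 103/24.
E[α(G)] ≥ n − E[|E(G)|] = 104 − 103/24 = 2393/24.
Numerically: ≈ 99.708333.
(This is only a lower bound; the true E[α(G)] may be larger.)

E[α(G)] ≥ 2393/24 ≈ 99.708333.


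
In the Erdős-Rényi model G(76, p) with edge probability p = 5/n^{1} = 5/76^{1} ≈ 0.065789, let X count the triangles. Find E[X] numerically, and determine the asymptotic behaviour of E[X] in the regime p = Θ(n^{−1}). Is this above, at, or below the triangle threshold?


Number of potential triangles: C(76, 3) = 70300.
Each occurs with probability p³ ≈ (0.065789)³ ≈ 2.8475361e-04.
By linearity: E[X] = C(76, 3)·p³ ≈ 70300 · 2.8475361e-04 ≈ 20.01818.
Here α = 1, so p = 5/n is exactly at the triangle threshold p ~ 1/n. Asymptotically E[X] → c³/6 = 5³/6 = 125/6 ≈ 20.83333, a bounded constant. In this regime the triangle count is asymptotically Poisson(c³/6).

E[X] ≈ 20.01818; in regime p = Θ(1/n^{1}) E[X] stays bounded (at the triangle threshold p ~ 1/n).


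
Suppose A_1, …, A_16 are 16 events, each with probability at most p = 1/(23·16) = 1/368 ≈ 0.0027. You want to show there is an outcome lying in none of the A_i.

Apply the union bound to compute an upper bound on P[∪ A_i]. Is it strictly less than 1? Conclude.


Union bound: P[∪_{i=1}^{16} A_i] ≤ Σ_i P[A_i] ≤ 16·p = 16·(1/368) = 1/23.
Numerically: 1/23 ≈ 0.0435.
Is 1/23 < 1? YES.
Since P[∪ A_i] ≤ 1/23 < 1, the complement has P[∩ A_i^c] ≥ 1 − 1/23 = 22/23 > 0, so some outcome avoids every A_i.

16·p = 1/23 ≈ 0.0435; existence CERTIFIED by the union bound.


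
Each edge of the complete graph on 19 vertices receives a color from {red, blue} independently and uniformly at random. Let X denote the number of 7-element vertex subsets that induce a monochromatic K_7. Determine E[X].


Let X = Σ_S X_S over the C(19, 7) = 50388 subsets S of size 7, where X_S = 1 if the K_7 on S is monochromatic.
For a fixed S, the K_7 on S has C(7, 2) = 21 edges. P[all 21 edges red] = (1/2)^21, and likewise for blue, so P[monochromatic] = 2·(1/2)^21 = 2^{1 − 21} = 1/1048576.
Summing: E[X] = C(19, 7) · 2^{1 − 21} = 50388 · 1/1048576 = 12597/262144.
Numerically: E[X] ≈ 0.0481.

E[X] = C(19,7)·2^(1−C(7,2)) = 12597/262144 ≈ 0.0481.


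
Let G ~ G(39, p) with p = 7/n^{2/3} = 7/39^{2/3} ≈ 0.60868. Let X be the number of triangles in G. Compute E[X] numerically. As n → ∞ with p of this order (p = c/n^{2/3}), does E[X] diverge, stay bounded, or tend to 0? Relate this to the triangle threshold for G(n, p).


Number of potential triangles: C(39, 3) = 9139.
Each occurs with probability p³ ≈ (0.60868)³ ≈ 2.2550953e-01.
By linearity: E[X] = C(39, 3)·p³ ≈ 9139 · 2.2550953e-01 ≈ 2060.93162.
Since α = 2/3 < 1, p = c/n^{2/3} ≫ 1/n is above the triangle threshold p ~ 1/n. Asymptotically E[X] ~ (c³/6)·n^{3(1−α)} = (7³/6)·n^{1} → ∞; triangles are abundant w.h.p.

E[X] ≈ 2060.93162; in regime p = Θ(1/n^{2/3}) E[X] diverges (above the triangle threshold p ~ 1/n).


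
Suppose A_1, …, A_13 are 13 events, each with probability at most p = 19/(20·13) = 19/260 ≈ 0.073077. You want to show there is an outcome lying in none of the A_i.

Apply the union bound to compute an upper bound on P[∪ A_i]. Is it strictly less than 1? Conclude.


Union bound: P[∪_{i=1}^{13} A_i] ≤ Σ_i P[A_i] ≤ 13·p = 13·(19/260) = 19/20.
Numerically: 19/20 ≈ 0.950000.
Is 19/20 < 1? YES.
Since P[∪ A_i] ≤ 19/20 < 1, the complement has P[∩ A_i^c] ≥ 1 − 19/20 = 1/20 > 0, so some outcome avoids every A_i.

13·p = 19/20 ≈ 0.950000; existence CERTIFIED by the union bound.


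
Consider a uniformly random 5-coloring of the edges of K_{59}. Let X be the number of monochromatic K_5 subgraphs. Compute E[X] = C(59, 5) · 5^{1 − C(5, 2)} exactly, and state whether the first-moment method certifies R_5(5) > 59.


E[X] = C(59, 5) · 5^{1 − 10} = 5006386 · 5^{−9} = 5006386/1953125.
As a reduced fraction: E[X] = 5006386/1953125 ≈ 2.5632696.
Is E[X] < 1? NO.
Since E[X] ≥ 1, the first-moment bound is inconclusive at n = 59; it does NOT by itself certify R_5(5) > 59.

E[X] = 5006386/1953125 ≈ 2.5632696; E[X] ≥ 1; first-moment method inconclusive here.


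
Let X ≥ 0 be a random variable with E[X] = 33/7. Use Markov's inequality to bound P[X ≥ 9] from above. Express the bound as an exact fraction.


μ = E[X] = 33/7, a = 9.
Markov: P[X ≥ 9] ≤ μ/a = (33/7)/9 = 11/21.
Numerically: ≈ 0.524.
(Since a = 9 > μ = 4.714, the bound 11/21 is < 1 and informative.)

P[X ≥ 9] ≤ 11/21 ≈ 0.524.


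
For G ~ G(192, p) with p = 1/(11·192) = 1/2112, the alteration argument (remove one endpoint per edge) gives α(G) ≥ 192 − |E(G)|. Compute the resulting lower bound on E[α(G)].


E[|E(G)|] = C(192, 2)·p = 18336 · (1/2112) = 191/22.
E[α(G)] ≥ n − E[|E(G)|] = 192 − 191/22 = 4033/22.
Numerically: ≈ 183.31818.
(This is only a lower bound; the true E[α(G)] may be larger.)

E[α(G)] ≥ 4033/22 ≈ 183.31818.


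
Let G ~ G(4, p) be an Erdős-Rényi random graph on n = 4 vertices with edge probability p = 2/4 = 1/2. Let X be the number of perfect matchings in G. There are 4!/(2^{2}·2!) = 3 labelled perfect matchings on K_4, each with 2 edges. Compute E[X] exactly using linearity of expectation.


K_4 has 4!/(2^{2}·2!) = 3 labelled perfect matchings.
For each such perfect matching H, let X_H = 1 if all 2 edges of H are present in G. Then P[X_H = 1] = p^{2} = (1/2)^{2} = 1/4.
By linearity: E[X] = Σ_H E[X_H] = 3 · p^{2} = 3 · 1/4 = 3/4.
Numerically: E[X] ≈ 0.75.

E[X] = 3 · (1/2)^{2} = 3/4 ≈ 0.75.


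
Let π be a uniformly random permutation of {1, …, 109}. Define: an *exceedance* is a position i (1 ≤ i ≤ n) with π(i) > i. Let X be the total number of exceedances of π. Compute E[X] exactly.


Write X = Σ_{i=1}^{109} X_i, where X_i = 1_{π(i) > i}.
For each fixed i, π(i) is uniform over {1, …, 109} (marginal of a uniform permutation), so P[π(i) > i] = (n − i)/n. Summing: Σ_{i=1}^{109} (n − i)/n = (0 + 1 + … + 108)/109 = 109(109 − 1)/(2·109) = (109 − 1)/2.
Hence E[X] = Σ_{i=1}^{109} (109 − i)/109 = 54 ≈ 54.00000.

E[X] = 54 = 54.00000.


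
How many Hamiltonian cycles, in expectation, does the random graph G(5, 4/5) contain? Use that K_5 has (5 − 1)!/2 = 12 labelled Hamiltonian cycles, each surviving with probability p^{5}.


K_5 has (5 − 1)!/2 = 12 labelled Hamiltonian cycles.
For each such Hamiltonian cycle H, let X_H = 1 if all 5 edges of H are present in G. Then P[X_H = 1] = p^{5} = (4/5)^{5} = 1024/3125.
Summing the indicators: E[X] = Σ_H E[X_H] = 12 · p^{5} = 12 · 1024/3125 = 12288/3125.
Numerically: E[X] ≈ 3.93.

E[X] = 12 · (4/5)^{5} = 12288/3125 ≈ 3.93.


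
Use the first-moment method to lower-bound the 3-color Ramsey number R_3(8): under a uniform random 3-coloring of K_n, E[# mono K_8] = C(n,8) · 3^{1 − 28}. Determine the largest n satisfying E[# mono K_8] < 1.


We need C(n, 8) · 3^{1 − 28} < 1, i.e. C(n, 8) < 3^{28 − 1} = 7625597484987.
Check values of n near the boundary:
  n = 154: C(154, 8) = 6521818990995; 6521818990995 < 7625597484987? YES
  n = 155: C(155, 8) = 6876747915675; 6876747915675 < 7625597484987? YES
  n = 156: C(156, 8) = 7248464019225; 7248464019225 < 7625597484987? YES
  n = 157: C(157, 8) = 7637643295425; 7637643295425 < 7625597484987? NO
The largest n with C(n, 8) < 7625597484987 is n = 156 (where E[X] = 805384891025/847288609443 ≈ 0.951). Hence R_3(8) > 156, i.e. R_3(8) ≥ 157.

Largest n = 156; hence R_3(8) > 156.


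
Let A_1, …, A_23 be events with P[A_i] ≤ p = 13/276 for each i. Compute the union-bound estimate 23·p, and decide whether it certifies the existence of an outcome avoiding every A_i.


Union bound: P[∪_{i=1}^{23} A_i] ≤ Σ_i P[A_i] ≤ 23·p = 23·(13/276) = 13/12.
Numerically: 13/12 ≈ 1.083.
Is 13/12 < 1? NO.
Since the bound 13/12 is ≥ 1, the union bound is uninformative here; it does NOT by itself certify existence.

23·p = 13/12 ≈ 1.083; existence NOT certified by the union bound.


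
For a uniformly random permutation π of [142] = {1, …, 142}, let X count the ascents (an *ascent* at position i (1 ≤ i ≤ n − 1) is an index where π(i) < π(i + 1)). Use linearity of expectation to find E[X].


Write X = Σ X_I over i = 1, …, 141, with X_I the indicator of one ascent.
There are 141 indicators.
For each fixed i, the pair (π(i), π(i+1)) is a uniformly random ordered pair of distinct values from {1, …, 142}; by symmetry P[π(i) < π(i+1)] = 1/2.
By linearity: E[X] = 141 · (1/2) = (142 − 1) · (1/2) = 141/2 ≈ 70.5000.

E[X] = 141/2 = 70.5000.


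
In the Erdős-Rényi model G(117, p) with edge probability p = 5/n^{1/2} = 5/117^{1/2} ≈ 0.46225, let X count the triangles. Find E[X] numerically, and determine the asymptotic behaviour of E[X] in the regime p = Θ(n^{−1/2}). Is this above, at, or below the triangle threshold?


Number of potential triangles: C(117, 3) = 260130.
Each occurs with probability p³ ≈ (0.46225)³ ≈ 9.87714025e-02.
By linearity: E[X] = C(117, 3)·p³ ≈ 260130 · 9.87714025e-02 ≈ 25693.404922.
Since α = 1/2 < 1, p = c/n^{1/2} ≫ 1/n is above the triangle threshold p ~ 1/n. Asymptotically E[X] ~ (c³/6)·n^{3(1−α)} = (5³/6)·n^{1.5} → ∞; triangles are abundant w.h.p.

E[X] ≈ 25693.404922; in regime p = Θ(1/n^{1/2}) E[X] diverges (above the triangle threshold p ~ 1/n).


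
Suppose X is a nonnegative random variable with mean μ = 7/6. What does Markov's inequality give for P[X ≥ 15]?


μ = E[X] = 7/6, a = 15.
Markov: P[X ≥ 15] ≤ μ/a = (7/6)/15 = 7/90.
Numerically: ≈ 0.077778.
(Since a = 15 > μ = 1.166667, the bound 7/90 is < 1 and informative.)

P[X ≥ 15] ≤ 7/90 ≈ 0.077778.


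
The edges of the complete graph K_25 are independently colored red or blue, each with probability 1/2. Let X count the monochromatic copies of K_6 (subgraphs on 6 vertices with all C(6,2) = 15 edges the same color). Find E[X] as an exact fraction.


Let X = Σ_S X_S over the C(25, 6) = 177100 subsets S of size 6, where X_S = 1 if the K_6 on S is monochromatic.
For a fixed S, the K_6 on S has C(6, 2) = 15 edges. P[all 15 edges red] = (1/2)^15, and likewise for blue, so P[monochromatic] = 2·(1/2)^15 = 2^{1 − 15} = 1/16384.
By linearity: E[X] = C(25, 6) · 2^{1 − 15} = 177100 · 1/16384 = 44275/4096.
Numerically: E[X] ≈ 10.80933.

E[X] = C(25,6)·2^(1−C(6,2)) = 44275/4096 ≈ 10.80933.


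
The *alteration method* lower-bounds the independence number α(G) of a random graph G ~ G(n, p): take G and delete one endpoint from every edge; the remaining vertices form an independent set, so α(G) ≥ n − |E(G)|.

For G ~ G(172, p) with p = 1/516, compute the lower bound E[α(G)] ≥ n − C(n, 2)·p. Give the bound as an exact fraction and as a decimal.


E[|E(G)|] = C(172, 2)·p = 14706 · (1/516) = 57/2.
E[α(G)] ≥ n − E[|E(G)|] = 172 − 57/2 = 287/2.
Numerically: ≈ 143.500000.
(This is only a lower bound; the true E[α(G)] may be larger.)

E[α(G)] ≥ 287/2 ≈ 143.500000.


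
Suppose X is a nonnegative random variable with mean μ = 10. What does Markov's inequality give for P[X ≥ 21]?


μ = E[X] = 10, a = 21.
Markov: P[X ≥ 21] ≤ μ/a = (10)/21 = 10/21.
Numerically: ≈ 0.4762.
(Since a = 21 > μ = 10.0000, the bound 10/21 is < 1 and informative.)

P[X ≥ 21] ≤ 10/21 ≈ 0.4762.


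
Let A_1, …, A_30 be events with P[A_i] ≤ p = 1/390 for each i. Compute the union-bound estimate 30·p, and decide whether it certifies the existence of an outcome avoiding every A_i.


Union bound: P[∪_{i=1}^{30} A_i] ≤ Σ_i P[A_i] ≤ 30·p = 30·(1/390) = 1/13.
Numerically: 1/13 ≈ 0.077.
Is 1/13 < 1? YES.
Since P[∪ A_i] ≤ 1/13 < 1, the complement has P[∩ A_i^c] ≥ 1 − 1/13 = 12/13 > 0, so some outcome avoids every A_i.

30·p = 1/13 ≈ 0.077; existence CERTIFIED by the union bound.


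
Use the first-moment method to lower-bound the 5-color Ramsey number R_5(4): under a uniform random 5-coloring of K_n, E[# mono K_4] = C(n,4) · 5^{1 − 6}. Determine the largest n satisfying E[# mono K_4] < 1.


We need C(n, 4) · 5^{1 − 6} < 1, i.e. C(n, 4) < 5^{6 − 1} = 3125.
Check values of n near the boundary:
  n = 13: C(13, 4) = 715; 715 < 3125? YES
  n = 14: C(14, 4) = 1001; 1001 < 3125? YES
  n = 15: C(15, 4) = 1365; 1365 < 3125? YES
  n = 16: C(16, 4) = 1820; 1820 < 3125? YES
  n = 17: C(17, 4) = 2380; 2380 < 3125? YES
  n = 18: C(18, 4) = 3060; 3060 < 3125? YES
  n = 19: C(19, 4) = 3876; 3876 < 3125? NO
  n = 20: C(20, 4) = 4845; 4845 < 3125? NO
  n = 21: C(21, 4) = 5985; 5985 < 3125? NO
The largest n with C(n, 4) < 3125 is n = 18 (where E[X] = 612/625 ≈ 0.97920). Hence R_5(4) > 18, i.e. R_5(4) ≥ 19.

Largest n = 18; hence R_5(4) > 18.


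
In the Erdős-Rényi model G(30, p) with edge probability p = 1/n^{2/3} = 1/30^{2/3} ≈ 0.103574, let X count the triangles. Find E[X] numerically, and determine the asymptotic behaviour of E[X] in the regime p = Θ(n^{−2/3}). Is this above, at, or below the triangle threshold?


Number of potential triangles: C(30, 3) = 4060.
Each occurs with probability p³ ≈ (0.103574)³ ≈ 1.11111111e-03.
By linearity: E[X] = C(30, 3)·p³ ≈ 4060 · 1.11111111e-03 ≈ 4.511111.
Since α = 2/3 < 1, p = c/n^{2/3} ≫ 1/n is above the triangle threshold p ~ 1/n. Asymptotically E[X] ~ (c³/6)·n^{3(1−α)} = (1³/6)·n^{1} → ∞; triangles are abundant w.h.p.

E[X] ≈ 4.511111; in regime p = Θ(1/n^{2/3}) E[X] diverges (above the triangle threshold p ~ 1/n).


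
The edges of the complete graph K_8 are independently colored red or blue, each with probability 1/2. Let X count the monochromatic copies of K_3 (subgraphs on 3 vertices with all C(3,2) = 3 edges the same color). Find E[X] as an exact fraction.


Let X = Σ_S X_S over the C(8, 3) = 56 subsets S of size 3, where X_S = 1 if the K_3 on S is monochromatic.
For a fixed S, the K_3 on S has C(3, 2) = 3 edges. P[all 3 edges red] = (1/2)^3, and likewise for blue, so P[monochromatic] = 2·(1/2)^3 = 2^{1 − 3} = 1/4.
By linearity: E[X] = C(8, 3) · 2^{1 − 3} = 56 · 1/4 = 14.
Numerically: E[X] ≈ 14.000.

E[X] = C(8,3)·2^(1−C(3,2)) = 14 ≈ 14.000.


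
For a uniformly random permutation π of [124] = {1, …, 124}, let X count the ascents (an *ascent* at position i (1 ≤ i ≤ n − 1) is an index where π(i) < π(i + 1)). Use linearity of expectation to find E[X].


Write X = Σ X_I over i = 1, …, 123, with X_I the indicator of one ascent.
There are 123 indicators.
For each fixed i, the pair (π(i), π(i+1)) is a uniformly random ordered pair of distinct values from {1, …, 124}; by symmetry P[π(i) < π(i+1)] = 1/2.
By linearity: E[X] = 123 · (1/2) = (124 − 1) · (1/2) = 123/2 ≈ 61.500.

E[X] = 123/2 = 61.500.


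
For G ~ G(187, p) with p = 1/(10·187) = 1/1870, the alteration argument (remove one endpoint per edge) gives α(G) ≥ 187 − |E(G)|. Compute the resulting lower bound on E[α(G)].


E[|E(G)|] = C(187, 2)·p = 17391 · (1/1870) = 93/10.
E[α(G)] ≥ n − E[|E(G)|] = 187 − 93/10 = 1777/10.
Numerically: ≈ 177.700000.
(This is only a lower bound; the true E[α(G)] may be larger.)

E[α(G)] ≥ 1777/10 ≈ 177.700000.


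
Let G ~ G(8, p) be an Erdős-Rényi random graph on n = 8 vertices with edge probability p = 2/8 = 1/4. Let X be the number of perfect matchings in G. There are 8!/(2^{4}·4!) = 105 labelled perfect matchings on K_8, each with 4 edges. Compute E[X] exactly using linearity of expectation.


K_8 has 8!/(2^{4}·4!) = 105 labelled perfect matchings.
For each such perfect matching H, let X_H = 1 if all 4 edges of H are present in G. Then P[X_H = 1] = p^{4} = (1/4)^{4} = 1/256.
By linearity of expectation: E[X] = Σ_H E[X_H] = 105 · p^{4} = 105 · 1/256 = 105/256.
Numerically: E[X] ≈ 0.410156.

E[X] = 105 · (1/4)^{4} = 105/256 ≈ 0.410156.


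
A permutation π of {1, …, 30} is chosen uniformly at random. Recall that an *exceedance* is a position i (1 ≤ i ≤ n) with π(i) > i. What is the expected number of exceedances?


Write X = Σ_{i=1}^{30} X_i, where X_i = 1_{π(i) > i}.
For each fixed i, π(i) is uniform over {1, …, 30} (marginal of a uniform permutation), so P[π(i) > i] = (n − i)/n. Summing: Σ_{i=1}^{30} (n − i)/n = (0 + 1 + … + 29)/30 = 30(30 − 1)/(2·30) = (30 − 1)/2.
Hence E[X] = Σ_{i=1}^{30} (30 − i)/30 = 29/2 ≈ 14.500.

E[X] = 29/2 = 14.500.


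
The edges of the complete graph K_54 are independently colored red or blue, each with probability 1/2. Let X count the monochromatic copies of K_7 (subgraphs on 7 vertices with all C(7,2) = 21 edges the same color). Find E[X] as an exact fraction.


Let X = Σ_S X_S over the C(54, 7) = 177100560 subsets S of size 7, where X_S = 1 if the K_7 on S is monochromatic.
For a fixed S, the K_7 on S has C(7, 2) = 21 edges. P[all 21 edges red] = (1/2)^21, and likewise for blue, so P[monochromatic] = 2·(1/2)^21 = 2^{1 − 21} = 1/1048576.
Summing: E[X] = C(54, 7) · 2^{1 − 21} = 177100560 · 1/1048576 = 11068785/65536.
Numerically: E[X] ≈ 168.896.

E[X] = C(54,7)·2^(1−C(7,2)) = 11068785/65536 ≈ 168.896.


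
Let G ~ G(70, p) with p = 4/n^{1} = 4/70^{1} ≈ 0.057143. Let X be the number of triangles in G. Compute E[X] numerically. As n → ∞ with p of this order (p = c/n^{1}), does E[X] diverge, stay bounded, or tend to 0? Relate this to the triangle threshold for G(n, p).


Number of potential triangles: C(70, 3) = 54740.
Each occurs with probability p³ ≈ (0.057143)³ ≈ 1.8658892e-04.
By linearity: E[X] = C(70, 3)·p³ ≈ 54740 · 1.8658892e-04 ≈ 10.21388.
Here α = 1, so p = 4/n is exactly at the triangle threshold p ~ 1/n. Asymptotically E[X] → c³/6 = 4³/6 = 32/3 ≈ 10.66667, a bounded constant. In this regime the triangle count is asymptotically Poisson(c³/6).

E[X] ≈ 10.21388; in regime p = Θ(1/n^{1}) E[X] stays bounded (at the triangle threshold p ~ 1/n).


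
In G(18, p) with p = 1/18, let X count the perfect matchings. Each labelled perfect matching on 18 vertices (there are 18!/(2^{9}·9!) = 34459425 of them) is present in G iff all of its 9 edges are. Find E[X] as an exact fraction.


K_18 has 18!/(2^{9}·9!) = 34459425 labelled perfect matchings.
For each such perfect matching H, let X_H = 1 if all 9 edges of H are present in G. Then P[X_H = 1] = p^{9} = (1/18)^{9} = 1/198359290368.
By linearity of expectation: E[X] = Σ_H E[X_H] = 34459425 · p^{9} = 34459425 · 1/198359290368 = 425425/2448880128.
Numerically: E[X] ≈ 0.00017372.

E[X] = 34459425 · (1/18)^{9} = 425425/2448880128 ≈ 0.00017372.


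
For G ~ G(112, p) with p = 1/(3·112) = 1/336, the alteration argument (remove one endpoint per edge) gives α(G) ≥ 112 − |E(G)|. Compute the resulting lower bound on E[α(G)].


E[|E(G)|] = C(112, 2)·p = 6216 · (1/336) = 37/2.
E[α(G)] ≥ n − E[|E(G)|] = 112 − 37/2 = 187/2.
Numerically: ≈ 93.500.
(This is only a lower bound; the true E[α(G)] may be larger.)

E[α(G)] ≥ 187/2 ≈ 93.500.


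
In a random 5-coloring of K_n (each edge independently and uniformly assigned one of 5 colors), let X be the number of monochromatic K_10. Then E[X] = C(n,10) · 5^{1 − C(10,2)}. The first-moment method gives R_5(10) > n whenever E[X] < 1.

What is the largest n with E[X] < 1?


We need C(n, 10) · 5^{1 − 45} < 1, i.e. C(n, 10) < 5^{45 − 1} = 5684341886080801486968994140625.
Check values of n near the boundary:
  n = 5389: C(5389, 10) = 5645340767466558997768874792926; 5645340767466558997768874792926 < 5684341886080801486968994140625? YES
  n = 5390: C(5390, 10) = 5655833965919099070255434039753; 5655833965919099070255434039753 < 5684341886080801486968994140625? YES
  n = 5391: C(5391, 10) = 5666344714787188828795213697883; 5666344714787188828795213697883 < 5684341886080801486968994140625? YES
  n = 5392: C(5392, 10) = 5676873040158402483252283957448; 5676873040158402483252283957448 < 5684341886080801486968994140625? YES
  n = 5393: C(5393, 10) = 5687418968154238267170642278008; 5687418968154238267170642278008 < 5684341886080801486968994140625? NO
  n = 5394: C(5394, 10) = 5697982524930156243149785372878; 5697982524930156243149785372878 < 5684341886080801486968994140625? NO
  n = 5395: C(5395, 10) = 5708563736675616143322765475706; 5708563736675616143322765475706 < 5684341886080801486968994140625? NO
The largest n with C(n, 10) < 5684341886080801486968994140625 is n = 5392 (where E[X] = 5676873040158402483252283957448/5684341886080801486968994140625 ≈ 0.9986861). Hence R_5(10) > 5392, i.e. R_5(10) ≥ 5393.

Largest n = 5392; hence R_5(10) > 5392.


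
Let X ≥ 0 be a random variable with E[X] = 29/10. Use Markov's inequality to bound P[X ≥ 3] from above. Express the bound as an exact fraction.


μ = E[X] = 29/10, a = 3.
Markov: P[X ≥ 3] ≤ μ/a = (29/10)/3 = 29/30.
Numerically: ≈ 0.966667.
(Since a = 3 > μ = 2.900000, the bound 29/30 is < 1 and informative.)

P[X ≥ 3] ≤ 29/30 ≈ 0.966667.


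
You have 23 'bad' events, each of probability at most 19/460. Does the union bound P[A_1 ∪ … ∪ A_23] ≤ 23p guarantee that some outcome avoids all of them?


Union bound: P[∪_{i=1}^{23} A_i] ≤ Σ_i P[A_i] ≤ 23·p = 23·(19/460) = 19/20.
Numerically: 19/20 ≈ 0.9500.
Is 19/20 < 1? YES.
Since P[∪ A_i] ≤ 19/20 < 1, the complement has P[∩ A_i^c] ≥ 1 − 19/20 = 1/20 > 0, so some outcome avoids every A_i.

23·p = 19/20 ≈ 0.9500; existence CERTIFIED by the union bound.


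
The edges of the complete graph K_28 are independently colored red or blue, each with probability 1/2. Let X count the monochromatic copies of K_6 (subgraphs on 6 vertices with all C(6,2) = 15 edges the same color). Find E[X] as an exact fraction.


Let X = Σ_S X_S over the C(28, 6) = 376740 subsets S of size 6, where X_S = 1 if the K_6 on S is monochromatic.
For a fixed S, the K_6 on S has C(6, 2) = 15 edges. P[all 15 edges red] = (1/2)^15, and likewise for blue, so P[monochromatic] = 2·(1/2)^15 = 2^{1 − 15} = 1/16384.
Summing: E[X] = C(28, 6) · 2^{1 − 15} = 376740 · 1/16384 = 94185/4096.
Numerically: E[X] ≈ 22.9944.

E[X] = C(28,6)·2^(1−C(6,2)) = 94185/4096 ≈ 22.9944.


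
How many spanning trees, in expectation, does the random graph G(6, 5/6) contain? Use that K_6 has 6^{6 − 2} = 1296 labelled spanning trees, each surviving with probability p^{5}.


K_6 has 6^{6 − 2} = 1296 labelled spanning trees.
For each such spanning tree H, let X_H = 1 if all 5 edges of H are present in G. Then P[X_H = 1] = p^{5} = (5/6)^{5} = 3125/7776.
By linearity: E[X] = Σ_H E[X_H] = 1296 · p^{5} = 1296 · 3125/7776 = 3125/6.
Numerically: E[X] ≈ 520.833.

E[X] = 1296 · (5/6)^{5} = 3125/6 ≈ 520.833.


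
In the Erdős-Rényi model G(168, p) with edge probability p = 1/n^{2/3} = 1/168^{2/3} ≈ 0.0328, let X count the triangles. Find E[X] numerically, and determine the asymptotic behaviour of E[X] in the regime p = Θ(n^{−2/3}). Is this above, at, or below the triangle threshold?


Number of potential triangles: C(168, 3) = 776216.
Each occurs with probability p³ ≈ (0.0328)³ ≈ 3.54308e-05.
By linearity: E[X] = C(168, 3)·p³ ≈ 776216 · 3.54308e-05 ≈ 27.502.
Since α = 2/3 < 1, p = c/n^{2/3} ≫ 1/n is above the triangle threshold p ~ 1/n. Asymptotically E[X] ~ (c³/6)·n^{3(1−α)} = (1³/6)·n^{1} → ∞; triangles are abundant w.h.p.

E[X] ≈ 27.502; in regime p = Θ(1/n^{2/3}) E[X] diverges (above the triangle threshold p ~ 1/n).
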